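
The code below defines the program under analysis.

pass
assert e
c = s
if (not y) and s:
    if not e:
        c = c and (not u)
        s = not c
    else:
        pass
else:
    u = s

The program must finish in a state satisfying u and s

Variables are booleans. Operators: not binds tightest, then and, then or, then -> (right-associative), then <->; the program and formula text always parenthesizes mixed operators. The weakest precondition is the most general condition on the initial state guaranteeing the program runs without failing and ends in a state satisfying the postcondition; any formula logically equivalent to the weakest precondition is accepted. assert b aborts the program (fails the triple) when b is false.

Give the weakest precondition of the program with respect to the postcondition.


Working backward. After the program, u and s must hold.
Then branch requires ((not e) -> (u and (not (c and (not u))))) and (e -> (u and s)); else branch requires s.
Before the if: (((not y) and s) -> (((not e) -> (u and (not (c and (not u))))) and (e -> (u and s)))) and ((not ((not y) and s)) -> s)
Before c := s: (((not y) and s) -> (((not e) -> (u and (not (s and (not u))))) and (e -> (u and s)))) and ((not ((not y) and s)) -> s)
Before assert e: e and (((not y) and s) -> (((not e) -> (u and (not (s and (not u))))) and (e -> (u and s)))) and ((not ((not y) and s)) -> s)
Before skip: e and (((not y) and s) -> (((not e) -> (u and (not (s and (not u))))) and (e -> (u and s)))) and ((not ((not y) and s)) -> s)
Answer: WP = e and (((not y) and s) -> (((not e) -> (u and (not (s and (not u))))) and (e -> (u and s)))) and ((not ((not y) and s)) -> s)


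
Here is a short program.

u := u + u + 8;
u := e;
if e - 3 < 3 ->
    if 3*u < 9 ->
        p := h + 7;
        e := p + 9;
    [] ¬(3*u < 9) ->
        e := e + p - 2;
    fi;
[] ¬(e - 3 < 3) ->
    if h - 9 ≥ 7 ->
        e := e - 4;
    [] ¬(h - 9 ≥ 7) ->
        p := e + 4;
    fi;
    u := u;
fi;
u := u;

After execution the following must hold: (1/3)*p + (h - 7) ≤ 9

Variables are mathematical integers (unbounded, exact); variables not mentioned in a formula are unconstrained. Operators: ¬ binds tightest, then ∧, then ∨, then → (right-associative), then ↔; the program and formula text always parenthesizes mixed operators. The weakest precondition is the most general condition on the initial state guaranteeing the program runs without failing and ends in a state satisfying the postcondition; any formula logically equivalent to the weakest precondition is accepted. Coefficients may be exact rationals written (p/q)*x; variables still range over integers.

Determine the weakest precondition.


Working backward. After the program, the postcondition (1/3)*p + (h - 7) ≤ 9 must hold; in canonical form it is h + (1/3)*p ≤ 16.
Before u := u: h + (1/3)*p ≤ 16
Then branch requires (3*u < 9 → (4/3)*h ≤ 41/3) ∧ ((¬(3*u < 9)) → h + (1/3)*p ≤ 16); else branch requires (h ≥ 16 → h + (1/3)*p ≤ 16) ∧ ((¬(h ≥ 16)) → (1/3)*e + h ≤ 44/3).
Before the if: (e < 6 → ((3*u < 9 → (4/3)*h ≤ 41/3) ∧ ((¬(3*u < 9)) → h + (1/3)*p ≤ 16))) ∧ ((¬(e < 6)) → ((h ≥ 16 → h + (1/3)*p ≤ 16) ∧ ((¬(h ≥ 16)) → (1/3)*e + h ≤ 44/3)))
Before u := e: (e < 6 → ((3*e < 9 → (4/3)*h ≤ 41/3) ∧ ((¬(3*e < 9)) → h + (1/3)*p ≤ 16))) ∧ ((¬(e < 6)) → ((h ≥ 16 → h + (1/3)*p ≤ 16) ∧ ((¬(h ≥ 16)) → (1/3)*e + h ≤ 44/3)))
Before u := u + u + 8: (e < 6 → ((3*e < 9 → (4/3)*h ≤ 41/3) ∧ ((¬(3*e < 9)) → h + (1/3)*p ≤ 16))) ∧ ((¬(e < 6)) → ((h ≥ 16 → h + (1/3)*p ≤ 16) ∧ ((¬(h ≥ 16)) → (1/3)*e + h ≤ 44/3)))
Answer: WP = (e < 6 → ((3*e < 9 → (4/3)*h ≤ 41/3) ∧ ((¬(3*e < 9)) → h + (1/3)*p ≤ 16))) ∧ ((¬(e < 6)) → ((h ≥ 16 → h + (1/3)*p ≤ 16) ∧ ((¬(h ≥ 16)) → (1/3)*e + h ≤ 44/3)))


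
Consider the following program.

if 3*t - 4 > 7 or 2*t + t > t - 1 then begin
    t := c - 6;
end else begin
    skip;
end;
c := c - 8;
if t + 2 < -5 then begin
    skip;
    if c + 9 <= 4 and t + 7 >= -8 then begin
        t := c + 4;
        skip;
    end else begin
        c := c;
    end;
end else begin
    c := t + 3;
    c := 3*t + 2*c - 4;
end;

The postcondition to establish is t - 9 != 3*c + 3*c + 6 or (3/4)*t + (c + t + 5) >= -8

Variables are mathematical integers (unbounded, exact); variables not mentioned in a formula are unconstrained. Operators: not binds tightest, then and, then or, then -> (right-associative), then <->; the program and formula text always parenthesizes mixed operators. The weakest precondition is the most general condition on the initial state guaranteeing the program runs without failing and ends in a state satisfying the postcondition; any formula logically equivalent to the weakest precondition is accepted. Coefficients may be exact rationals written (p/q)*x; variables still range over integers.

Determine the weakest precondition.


Working backward. After the program, the postcondition t - 9 != 3*c + 3*c + 6 or (3/4)*t + (c + t + 5) >= -8 must hold; in canonical form it is t != 6*c + 15 or c + (7/4)*t >= -13.
Then branch requires ((c <= -5 and t >= -15) -> (5*c != -11 or (11/4)*c >= -20)) and ((not (c <= -5 and t >= -15)) -> (t != 6*c + 15 or c + (7/4)*t >= -13)); else branch requires 29*t != -27 or (27/4)*t >= -15.
Before the if: (t < -7 -> (((c <= -5 and t >= -15) -> (5*c != -11 or (11/4)*c >= -20)) and ((not (c <= -5 and t >= -15)) -> (t != 6*c + 15 or c + (7/4)*t >= -13)))) and ((not (t < -7)) -> (29*t != -27 or (27/4)*t >= -15))
Before c := c - 8: (t < -7 -> (((c <= 3 and t >= -15) -> (5*c != 29 or (11/4)*c >= 2)) and ((not (c <= 3 and t >= -15)) -> (t != 6*c - 33 or c + (7/4)*t >= -5)))) and ((not (t < -7)) -> (29*t != -27 or (27/4)*t >= -15))
Then branch requires (c < -1 -> (((c <= 3 and c >= -9) -> (5*c != 29 or (11/4)*c >= 2)) and ((not (c <= 3 and c >= -9)) -> (5*c != 27 or (11/4)*c >= 11/2)))) and ((not (c < -1)) -> (29*c != 147 or (27/4)*c >= 51/2)); else branch requires (t < -7 -> (((c <= 3 and t >= -15) -> (5*c != 29 or (11/4)*c >= 2)) and ((not (c <= 3 and t >= -15)) -> (t != 6*c - 33 or c + (7/4)*t >= -5)))) and ((not (t < -7)) -> (29*t != -27 or (27/4)*t >= -15)).
Before the if: ((3*t > 11 or 2*t > -1) -> ((c < -1 -> (((c <= 3 and c >= -9) -> (5*c != 29 or (11/4)*c >= 2)) and ((not (c <= 3 and c >= -9)) -> (5*c != 27 or (11/4)*c >= 11/2)))) and ((not (c < -1)) -> (29*c != 147 or (27/4)*c >= 51/2)))) and ((not (3*t > 11 or 2*t > -1)) -> ((t < -7 -> (((c <= 3 and t >= -15) -> (5*c != 29 or (11/4)*c >= 2)) and ((not (c <= 3 and t >= -15)) -> (t != 6*c - 33 or c + (7/4)*t >= -5)))) and ((not (t < -7)) -> (29*t != -27 or (27/4)*t >= -15))))
Answer: WP = ((3*t > 11 or 2*t > -1) -> ((c < -1 -> (((c <= 3 and c >= -9) -> (5*c != 29 or (11/4)*c >= 2)) and ((not (c <= 3 and c >= -9)) -> (5*c != 27 or (11/4)*c >= 11/2)))) and ((not (c < -1)) -> (29*c != 147 or (27/4)*c >= 51/2)))) and ((not (3*t > 11 or 2*t > -1)) -> ((t < -7 -> (((c <= 3 and t >= -15) -> (5*c != 29 or (11/4)*c >= 2)) and ((not (c <= 3 and t >= -15)) -> (t != 6*c - 33 or c + (7/4)*t >= -5)))) and ((not (t < -7)) -> (29*t != -27 or (27/4)*t >= -15))))


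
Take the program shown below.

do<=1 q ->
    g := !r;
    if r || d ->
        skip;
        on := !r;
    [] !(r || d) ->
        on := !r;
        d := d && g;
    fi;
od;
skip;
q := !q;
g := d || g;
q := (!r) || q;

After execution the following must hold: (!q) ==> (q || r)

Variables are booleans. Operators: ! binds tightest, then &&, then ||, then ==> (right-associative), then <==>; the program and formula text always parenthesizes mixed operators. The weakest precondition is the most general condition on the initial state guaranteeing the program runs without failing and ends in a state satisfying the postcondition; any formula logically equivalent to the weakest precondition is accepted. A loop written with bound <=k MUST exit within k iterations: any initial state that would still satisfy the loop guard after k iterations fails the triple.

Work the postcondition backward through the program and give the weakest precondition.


Working backward. After the program, (!q) ==> (q || r) must hold.
Before q := (!r) || q: true
Before g := d || g: true
Before q := !q: true
Before skip: true
Before the loop (bound <=1), unroll the exhaustion recursion (WP_0 = exit-now case; WP_j = one more guarded iteration, up to j = 1):
  WP_0: !q
  WP_1: q ==> (((r || d) ==> (!q)) && ((!(r || d)) ==> (!q)))
So before the loop: q ==> (((r || d) ==> (!q)) && ((!(r || d)) ==> (!q)))
Answer: WP = q ==> (((r || d) ==> (!q)) && ((!(r || d)) ==> (!q)))


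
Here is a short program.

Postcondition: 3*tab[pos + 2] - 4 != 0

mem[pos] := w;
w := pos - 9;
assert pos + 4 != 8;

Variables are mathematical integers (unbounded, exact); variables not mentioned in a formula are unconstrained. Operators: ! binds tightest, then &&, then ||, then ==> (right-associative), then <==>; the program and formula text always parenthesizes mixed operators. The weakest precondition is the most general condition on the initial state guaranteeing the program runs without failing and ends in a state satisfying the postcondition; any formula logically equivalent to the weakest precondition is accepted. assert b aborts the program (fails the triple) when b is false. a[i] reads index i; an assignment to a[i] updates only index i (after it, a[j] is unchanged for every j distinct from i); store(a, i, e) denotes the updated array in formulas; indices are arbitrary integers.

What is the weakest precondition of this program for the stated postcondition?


Working backward. After the program, the postcondition 3*tab[pos + 2] - 4 != 0 must hold; in canonical form it is 3*tab[pos + 2] != 4.
Before assert pos + 4 != 8: pos != 4 && 3*tab[pos + 2] != 4
Before w := pos - 9: pos != 4 && 3*tab[pos + 2] != 4
Before mem[pos] := w: pos != 4 && 3*tab[pos + 2] != 4
Answer: WP = pos != 4 && 3*tab[pos + 2] != 4


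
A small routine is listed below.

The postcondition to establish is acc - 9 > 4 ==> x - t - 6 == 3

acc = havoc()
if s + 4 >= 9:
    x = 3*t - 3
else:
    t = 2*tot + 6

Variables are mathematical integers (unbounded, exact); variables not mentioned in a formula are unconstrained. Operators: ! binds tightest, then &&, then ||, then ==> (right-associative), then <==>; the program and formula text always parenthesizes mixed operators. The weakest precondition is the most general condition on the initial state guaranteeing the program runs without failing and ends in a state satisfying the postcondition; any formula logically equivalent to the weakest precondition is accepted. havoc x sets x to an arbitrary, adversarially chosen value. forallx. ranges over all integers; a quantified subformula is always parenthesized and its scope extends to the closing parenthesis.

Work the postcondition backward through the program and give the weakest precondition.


Working backward. After the program, the postcondition acc - 9 > 4 ==> x - t - 6 == 3 must hold; in canonical form it is acc > 13 ==> x == t + 9.
Then branch requires acc > 13 ==> 2*t == 12; else branch requires acc > 13 ==> x == 2*tot + 15.
Before the if: (s >= 5 ==> (acc > 13 ==> 2*t == 12)) && ((!(s >= 5)) ==> (acc > 13 ==> x == 2*tot + 15))
Before havoc acc: forall acc_1. ((s >= 5 ==> (acc_1 > 13 ==> 2*t == 12)) && ((!(s >= 5)) ==> (acc_1 > 13 ==> x == 2*tot + 15)))
Answer: WP = forall acc_1. ((s >= 5 ==> (acc_1 > 13 ==> 2*t == 12)) && ((!(s >= 5)) ==> (acc_1 > 13 ==> x == 2*tot + 15)))


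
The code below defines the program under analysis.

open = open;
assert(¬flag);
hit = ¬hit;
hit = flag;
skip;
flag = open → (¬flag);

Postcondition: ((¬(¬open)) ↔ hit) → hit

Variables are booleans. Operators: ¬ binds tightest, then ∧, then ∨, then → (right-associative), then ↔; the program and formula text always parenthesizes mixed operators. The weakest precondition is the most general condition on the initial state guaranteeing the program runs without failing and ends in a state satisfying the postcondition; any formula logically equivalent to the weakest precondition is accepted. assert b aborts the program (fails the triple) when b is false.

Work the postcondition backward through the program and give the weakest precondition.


Working backward. After the program, the postcondition ((¬(¬open)) ↔ hit) → hit must hold; in canonical form it is (open ↔ hit) → hit.
Before flag := open → (¬flag): (open ↔ hit) → hit
Before skip: (open ↔ hit) → hit
Before hit := flag: (open ↔ flag) → flag
Before hit := ¬hit: (open ↔ flag) → flag
Before assert ¬flag: (¬flag) ∧ ((open ↔ flag) → flag)
Before open := open: (¬flag) ∧ ((open ↔ flag) → flag)
Answer: WP = (¬flag) ∧ ((open ↔ flag) → flag)


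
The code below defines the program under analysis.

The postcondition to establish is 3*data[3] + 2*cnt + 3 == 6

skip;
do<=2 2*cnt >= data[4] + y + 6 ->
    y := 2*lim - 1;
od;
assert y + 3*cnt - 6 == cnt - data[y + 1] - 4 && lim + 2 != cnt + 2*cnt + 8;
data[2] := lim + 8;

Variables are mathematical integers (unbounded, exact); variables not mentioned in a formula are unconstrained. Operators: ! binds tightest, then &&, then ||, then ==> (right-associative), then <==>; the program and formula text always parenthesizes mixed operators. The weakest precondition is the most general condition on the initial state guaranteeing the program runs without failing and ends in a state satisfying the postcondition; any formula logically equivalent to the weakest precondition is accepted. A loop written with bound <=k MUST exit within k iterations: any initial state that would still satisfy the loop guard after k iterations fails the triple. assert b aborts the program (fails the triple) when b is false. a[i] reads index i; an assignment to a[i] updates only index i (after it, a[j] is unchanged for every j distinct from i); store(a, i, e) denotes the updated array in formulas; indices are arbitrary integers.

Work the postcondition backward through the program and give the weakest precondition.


Working backward. After the program, the postcondition 3*data[3] + 2*cnt + 3 == 6 must hold; in canonical form it is 3*data[3] + 2*cnt == 3.
Before data[2] := lim + 8: 3*data[3] + 2*cnt == 3
Before assert y + 3*cnt - 6 == cnt - data[y + 1] - 4 && lim + 2 != cnt + 2*cnt + 8: data[y + 1] + 2*cnt + y == 2 && lim != 3*cnt + 6 && 3*data[3] + 2*cnt == 3
Before the loop (bound <=2), unroll the exhaustion recursion (WP_0 = exit-now case; WP_j = one more guarded iteration, up to j = 2):
  WP_0: (!(2*cnt >= data[4] + y + 6)) && data[y + 1] + 2*cnt + y == 2 && lim != 3*cnt + 6 && 3*data[3] + 2*cnt == 3
  WP_1: (2*cnt >= data[4] + y + 6 ==> ((!(2*cnt >= data[4] + 2*lim + 5)) && data[2*lim] + 2*cnt + 2*lim == 3 && lim != 3*cnt + 6 && 3*data[3] + 2*cnt == 3)) && ((!(2*cnt >= data[4] + y + 6)) ==> (data[y + 1] + 2*cnt + y == 2 && lim != 3*cnt + 6 && 3*data[3] + 2*cnt == 3))
  WP_2: (2*cnt >= data[4] + y + 6 ==> ((2*cnt >= data[4] + 2*lim + 5 ==> ((!(2*cnt >= data[4] + 2*lim + 5)) && data[2*lim] + 2*cnt + 2*lim == 3 && lim != 3*cnt + 6 && 3*data[3] + 2*cnt == 3)) && ((!(2*cnt >= data[4] + 2*lim + 5)) ==> (data[2*lim] + 2*cnt + 2*lim == 3 && lim != 3*cnt + 6 && 3*data[3] + 2*cnt == 3)))) && ((!(2*cnt >= data[4] + y + 6)) ==> (data[y + 1] + 2*cnt + y == 2 && lim != 3*cnt + 6 && 3*data[3] + 2*cnt == 3))
So before the loop: (2*cnt >= data[4] + y + 6 ==> ((2*cnt >= data[4] + 2*lim + 5 ==> ((!(2*cnt >= data[4] + 2*lim + 5)) && data[2*lim] + 2*cnt + 2*lim == 3 && lim != 3*cnt + 6 && 3*data[3] + 2*cnt == 3)) && ((!(2*cnt >= data[4] + 2*lim + 5)) ==> (data[2*lim] + 2*cnt + 2*lim == 3 && lim != 3*cnt + 6 && 3*data[3] + 2*cnt == 3)))) && ((!(2*cnt >= data[4] + y + 6)) ==> (data[y + 1] + 2*cnt + y == 2 && lim != 3*cnt + 6 && 3*data[3] + 2*cnt == 3))
Before skip: (2*cnt >= data[4] + y + 6 ==> ((2*cnt >= data[4] + 2*lim + 5 ==> ((!(2*cnt >= data[4] + 2*lim + 5)) && data[2*lim] + 2*cnt + 2*lim == 3 && lim != 3*cnt + 6 && 3*data[3] + 2*cnt == 3)) && ((!(2*cnt >= data[4] + 2*lim + 5)) ==> (data[2*lim] + 2*cnt + 2*lim == 3 && lim != 3*cnt + 6 && 3*data[3] + 2*cnt == 3)))) && ((!(2*cnt >= data[4] + y + 6)) ==> (data[y + 1] + 2*cnt + y == 2 && lim != 3*cnt + 6 && 3*data[3] + 2*cnt == 3))
Answer: WP = (2*cnt >= data[4] + y + 6 ==> ((2*cnt >= data[4] + 2*lim + 5 ==> ((!(2*cnt >= data[4] + 2*lim + 5)) && data[2*lim] + 2*cnt + 2*lim == 3 && lim != 3*cnt + 6 && 3*data[3] + 2*cnt == 3)) && ((!(2*cnt >= data[4] + 2*lim + 5)) ==> (data[2*lim] + 2*cnt + 2*lim == 3 && lim != 3*cnt + 6 && 3*data[3] + 2*cnt == 3)))) && ((!(2*cnt >= data[4] + y + 6)) ==> (data[y + 1] + 2*cnt + y == 2 && lim != 3*cnt + 6 && 3*data[3] + 2*cnt == 3))


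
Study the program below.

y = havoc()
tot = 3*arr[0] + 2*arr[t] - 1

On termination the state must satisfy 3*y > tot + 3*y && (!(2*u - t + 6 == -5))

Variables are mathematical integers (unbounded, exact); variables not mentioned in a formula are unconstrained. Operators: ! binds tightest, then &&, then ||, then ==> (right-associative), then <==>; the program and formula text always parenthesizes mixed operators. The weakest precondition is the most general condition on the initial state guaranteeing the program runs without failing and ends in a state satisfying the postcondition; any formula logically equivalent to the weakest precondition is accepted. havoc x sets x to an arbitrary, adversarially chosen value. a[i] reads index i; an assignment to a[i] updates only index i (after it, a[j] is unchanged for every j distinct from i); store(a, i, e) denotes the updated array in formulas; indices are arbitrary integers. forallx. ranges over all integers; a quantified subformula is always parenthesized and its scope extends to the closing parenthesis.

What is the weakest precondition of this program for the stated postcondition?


Working backward. After the program, the postcondition 3*y > tot + 3*y && (!(2*u - t + 6 == -5)) must hold; in canonical form it is tot < 0 && (!(2*u == t - 11)).
Before tot := 3*arr[0] + 2*arr[t] - 1: 3*arr[0] + 2*arr[t] < 1 && (!(2*u == t - 11))
Before havoc y: 3*arr[0] + 2*arr[t] < 1 && (!(2*u == t - 11))
Answer: WP = 3*arr[0] + 2*arr[t] < 1 && (!(2*u == t - 11))


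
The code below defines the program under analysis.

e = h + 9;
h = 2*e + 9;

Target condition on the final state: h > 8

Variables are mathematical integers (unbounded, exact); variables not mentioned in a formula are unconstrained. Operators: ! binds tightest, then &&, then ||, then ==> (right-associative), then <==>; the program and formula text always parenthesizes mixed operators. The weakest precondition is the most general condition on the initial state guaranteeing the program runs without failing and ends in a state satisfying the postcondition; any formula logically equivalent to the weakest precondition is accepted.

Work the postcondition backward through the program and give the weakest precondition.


Working backward. After the program, h > 8 must hold.
Before h := 2*e + 9: 2*e > -1
Before e := h + 9: 2*h > -19
Answer: WP = 2*h > -19


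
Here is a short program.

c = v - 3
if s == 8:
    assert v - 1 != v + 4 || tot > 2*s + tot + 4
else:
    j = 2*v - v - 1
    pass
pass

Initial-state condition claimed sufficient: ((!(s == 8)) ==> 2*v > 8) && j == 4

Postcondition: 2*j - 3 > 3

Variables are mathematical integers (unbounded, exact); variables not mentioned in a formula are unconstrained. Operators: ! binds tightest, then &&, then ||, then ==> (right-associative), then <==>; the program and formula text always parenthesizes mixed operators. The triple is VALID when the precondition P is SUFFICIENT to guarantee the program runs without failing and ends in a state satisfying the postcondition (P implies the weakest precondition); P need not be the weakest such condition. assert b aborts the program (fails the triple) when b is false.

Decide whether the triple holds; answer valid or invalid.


Working backward. After the program, the postcondition 2*j - 3 > 3 must hold; in canonical form it is 2*j > 6.
Before skip: 2*j > 6
Then branch requires 2*j > 6; else branch requires 2*v > 8.
Before the if: (s == 8 ==> 2*j > 6) && ((!(s == 8)) ==> 2*v > 8)
Before c := v - 3: (s == 8 ==> 2*j > 6) && ((!(s == 8)) ==> 2*v > 8)
The weakest precondition is (s == 8 ==> 2*j > 6) && ((!(s == 8)) ==> 2*v > 8).
Check whether ((!(s == 8)) ==> 2*v > 8) && j == 4 implies it.
Every state satisfying the precondition satisfies the weakest precondition: the implication holds.
Answer: valid


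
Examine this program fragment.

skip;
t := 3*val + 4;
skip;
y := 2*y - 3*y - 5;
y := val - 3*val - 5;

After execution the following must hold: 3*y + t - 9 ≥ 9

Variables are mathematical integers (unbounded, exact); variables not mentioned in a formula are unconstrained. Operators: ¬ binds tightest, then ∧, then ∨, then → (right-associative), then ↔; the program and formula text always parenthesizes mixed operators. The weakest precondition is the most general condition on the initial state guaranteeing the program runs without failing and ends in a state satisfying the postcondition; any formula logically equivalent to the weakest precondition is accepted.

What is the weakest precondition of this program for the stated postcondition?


Working backward. After the program, the postcondition 3*y + t - 9 ≥ 9 must hold; in canonical form it is t + 3*y ≥ 18.
Before y := val - 3*val - 5: t ≥ 6*val + 33
Before y := 2*y - 3*y - 5: t ≥ 6*val + 33
Before skip: t ≥ 6*val + 33
Before t := 3*val + 4: 3*val ≤ -29
Before skip: 3*val ≤ -29
Answer: WP = 3*val ≤ -29


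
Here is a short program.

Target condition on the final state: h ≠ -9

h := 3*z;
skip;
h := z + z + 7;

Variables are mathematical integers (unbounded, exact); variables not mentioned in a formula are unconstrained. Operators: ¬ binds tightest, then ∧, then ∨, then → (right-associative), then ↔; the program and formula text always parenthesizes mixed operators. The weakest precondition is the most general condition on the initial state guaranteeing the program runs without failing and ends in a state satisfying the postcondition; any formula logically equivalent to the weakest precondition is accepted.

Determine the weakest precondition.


Working backward. After the program, h ≠ -9 must hold.
Before h := z + z + 7: 2*z ≠ -16
Before skip: 2*z ≠ -16
Before h := 3*z: 2*z ≠ -16
Answer: WP = 2*z ≠ -16


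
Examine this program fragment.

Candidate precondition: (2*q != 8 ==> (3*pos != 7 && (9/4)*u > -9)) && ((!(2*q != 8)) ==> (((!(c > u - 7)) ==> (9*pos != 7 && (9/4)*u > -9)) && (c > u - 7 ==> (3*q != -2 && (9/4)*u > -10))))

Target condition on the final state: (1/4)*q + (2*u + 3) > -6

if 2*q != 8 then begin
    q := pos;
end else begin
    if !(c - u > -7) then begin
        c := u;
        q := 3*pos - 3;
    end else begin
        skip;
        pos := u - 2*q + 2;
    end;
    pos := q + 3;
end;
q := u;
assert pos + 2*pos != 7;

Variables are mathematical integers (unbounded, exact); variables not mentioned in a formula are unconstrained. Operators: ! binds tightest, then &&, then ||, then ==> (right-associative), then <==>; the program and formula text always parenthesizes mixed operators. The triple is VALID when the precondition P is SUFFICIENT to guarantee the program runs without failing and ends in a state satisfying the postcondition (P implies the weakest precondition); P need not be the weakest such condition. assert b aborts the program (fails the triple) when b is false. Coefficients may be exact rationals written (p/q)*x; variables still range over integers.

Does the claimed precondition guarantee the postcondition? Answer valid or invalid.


Working backward. After the program, the postcondition (1/4)*q + (2*u + 3) > -6 must hold; in canonical form it is (1/4)*q + 2*u > -9.
Before assert pos + 2*pos != 7: 3*pos != 7 && (1/4)*q + 2*u > -9
Before q := u: 3*pos != 7 && (9/4)*u > -9
Then branch requires 3*pos != 7 && (9/4)*u > -9; else branch requires ((!(c > u - 7)) ==> (9*pos != 7 && (9/4)*u > -9)) && (c > u - 7 ==> (3*q != -2 && (9/4)*u > -9)).
Before the if: (2*q != 8 ==> (3*pos != 7 && (9/4)*u > -9)) && ((!(2*q != 8)) ==> (((!(c > u - 7)) ==> (9*pos != 7 && (9/4)*u > -9)) && (c > u - 7 ==> (3*q != -2 && (9/4)*u > -9))))
The weakest precondition is (2*q != 8 ==> (3*pos != 7 && (9/4)*u > -9)) && ((!(2*q != 8)) ==> (((!(c > u - 7)) ==> (9*pos != 7 && (9/4)*u > -9)) && (c > u - 7 ==> (3*q != -2 && (9/4)*u > -9)))).
Check whether (2*q != 8 ==> (3*pos != 7 && (9/4)*u > -9)) && ((!(2*q != 8)) ==> (((!(c > u - 7)) ==> (9*pos != 7 && (9/4)*u > -9)) && (c > u - 7 ==> (3*q != -2 && (9/4)*u > -10)))) implies it.
Countermodel: at the initial state c = -10, pos = 0, q = 4, u = -4, the precondition holds but the weakest precondition fails.
Answer: invalid


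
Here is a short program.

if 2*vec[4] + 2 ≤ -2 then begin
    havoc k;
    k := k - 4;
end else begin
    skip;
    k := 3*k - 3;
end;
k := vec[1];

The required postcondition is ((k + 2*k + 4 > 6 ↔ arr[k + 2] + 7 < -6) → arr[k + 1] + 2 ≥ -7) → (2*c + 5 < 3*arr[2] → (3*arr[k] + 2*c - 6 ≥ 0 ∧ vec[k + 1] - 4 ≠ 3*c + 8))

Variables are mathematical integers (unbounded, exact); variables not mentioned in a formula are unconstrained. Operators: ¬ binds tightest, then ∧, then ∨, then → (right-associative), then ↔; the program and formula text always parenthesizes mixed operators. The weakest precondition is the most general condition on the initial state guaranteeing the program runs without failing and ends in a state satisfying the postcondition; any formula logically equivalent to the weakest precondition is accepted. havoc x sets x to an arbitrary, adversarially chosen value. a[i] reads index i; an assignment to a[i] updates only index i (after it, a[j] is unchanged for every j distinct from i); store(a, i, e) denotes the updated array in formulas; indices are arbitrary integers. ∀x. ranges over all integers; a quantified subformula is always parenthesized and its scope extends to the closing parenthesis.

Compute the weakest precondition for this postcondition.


Working backward. After the program, the postcondition ((k + 2*k + 4 > 6 ↔ arr[k + 2] + 7 < -6) → arr[k + 1] + 2 ≥ -7) → (2*c + 5 < 3*arr[2] → (3*arr[k] + 2*c - 6 ≥ 0 ∧ vec[k + 1] - 4 ≠ 3*c + 8)) must hold; in canonical form it is ((3*k > 2 ↔ arr[k + 2] < -13) → arr[k + 1] ≥ -9) → (2*c < 3*arr[2] - 5 → (3*arr[k] + 2*c ≥ 6 ∧ vec[k + 1] ≠ 3*c + 12)).
Before k := vec[1]: ((3*vec[1] > 2 ↔ arr[vec[1] + 2] < -13) → arr[vec[1] + 1] ≥ -9) → (2*c < 3*arr[2] - 5 → (3*arr[vec[1]] + 2*c ≥ 6 ∧ vec[vec[1] + 1] ≠ 3*c + 12))
Then branch requires ((3*vec[1] > 2 ↔ arr[vec[1] + 2] < -13) → arr[vec[1] + 1] ≥ -9) → (2*c < 3*arr[2] - 5 → (3*arr[vec[1]] + 2*c ≥ 6 ∧ vec[vec[1] + 1] ≠ 3*c + 12)); else branch requires ((3*vec[1] > 2 ↔ arr[vec[1] + 2] < -13) → arr[vec[1] + 1] ≥ -9) → (2*c < 3*arr[2] - 5 → (3*arr[vec[1]] + 2*c ≥ 6 ∧ vec[vec[1] + 1] ≠ 3*c + 12)).
Before the if: (2*vec[4] ≤ -4 → (((3*vec[1] > 2 ↔ arr[vec[1] + 2] < -13) → arr[vec[1] + 1] ≥ -9) → (2*c < 3*arr[2] - 5 → (3*arr[vec[1]] + 2*c ≥ 6 ∧ vec[vec[1] + 1] ≠ 3*c + 12)))) ∧ ((¬(2*vec[4] ≤ -4)) → (((3*vec[1] > 2 ↔ arr[vec[1] + 2] < -13) → arr[vec[1] + 1] ≥ -9) → (2*c < 3*arr[2] - 5 → (3*arr[vec[1]] + 2*c ≥ 6 ∧ vec[vec[1] + 1] ≠ 3*c + 12))))
Answer: WP = (2*vec[4] ≤ -4 → (((3*vec[1] > 2 ↔ arr[vec[1] + 2] < -13) → arr[vec[1] + 1] ≥ -9) → (2*c < 3*arr[2] - 5 → (3*arr[vec[1]] + 2*c ≥ 6 ∧ vec[vec[1] + 1] ≠ 3*c + 12)))) ∧ ((¬(2*vec[4] ≤ -4)) → (((3*vec[1] > 2 ↔ arr[vec[1] + 2] < -13) → arr[vec[1] + 1] ≥ -9) → (2*c < 3*arr[2] - 5 → (3*arr[vec[1]] + 2*c ≥ 6 ∧ vec[vec[1] + 1] ≠ 3*c + 12))))


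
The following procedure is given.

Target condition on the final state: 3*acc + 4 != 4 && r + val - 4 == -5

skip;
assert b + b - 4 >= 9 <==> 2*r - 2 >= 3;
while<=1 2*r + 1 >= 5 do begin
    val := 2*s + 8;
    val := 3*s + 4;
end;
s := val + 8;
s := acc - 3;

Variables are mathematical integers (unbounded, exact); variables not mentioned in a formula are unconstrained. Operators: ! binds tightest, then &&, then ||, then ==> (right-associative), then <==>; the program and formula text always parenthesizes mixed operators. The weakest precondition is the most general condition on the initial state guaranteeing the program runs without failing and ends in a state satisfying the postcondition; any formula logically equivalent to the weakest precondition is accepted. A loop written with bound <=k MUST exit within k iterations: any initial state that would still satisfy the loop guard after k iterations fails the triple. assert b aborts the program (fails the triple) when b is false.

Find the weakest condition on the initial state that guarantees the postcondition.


Working backward. After the program, the postcondition 3*acc + 4 != 4 && r + val - 4 == -5 must hold; in canonical form it is 3*acc != 0 && r + val == -1.
Before s := acc - 3: 3*acc != 0 && r + val == -1
Before s := val + 8: 3*acc != 0 && r + val == -1
Before the loop (bound <=1), unroll the exhaustion recursion (WP_0 = exit-now case; WP_j = one more guarded iteration, up to j = 1):
  WP_0: (!(2*r >= 4)) && 3*acc != 0 && r + val == -1
  WP_1: (2*r >= 4 ==> ((!(2*r >= 4)) && 3*acc != 0 && r + 3*s == -5)) && ((!(2*r >= 4)) ==> (3*acc != 0 && r + val == -1))
So before the loop: (2*r >= 4 ==> ((!(2*r >= 4)) && 3*acc != 0 && r + 3*s == -5)) && ((!(2*r >= 4)) ==> (3*acc != 0 && r + val == -1))
Before assert b + b - 4 >= 9 <==> 2*r - 2 >= 3: (2*b >= 13 <==> 2*r >= 5) && (2*r >= 4 ==> ((!(2*r >= 4)) && 3*acc != 0 && r + 3*s == -5)) && ((!(2*r >= 4)) ==> (3*acc != 0 && r + val == -1))
Before skip: (2*b >= 13 <==> 2*r >= 5) && (2*r >= 4 ==> ((!(2*r >= 4)) && 3*acc != 0 && r + 3*s == -5)) && ((!(2*r >= 4)) ==> (3*acc != 0 && r + val == -1))
Answer: WP = (2*b >= 13 <==> 2*r >= 5) && (2*r >= 4 ==> ((!(2*r >= 4)) && 3*acc != 0 && r + 3*s == -5)) && ((!(2*r >= 4)) ==> (3*acc != 0 && r + val == -1))


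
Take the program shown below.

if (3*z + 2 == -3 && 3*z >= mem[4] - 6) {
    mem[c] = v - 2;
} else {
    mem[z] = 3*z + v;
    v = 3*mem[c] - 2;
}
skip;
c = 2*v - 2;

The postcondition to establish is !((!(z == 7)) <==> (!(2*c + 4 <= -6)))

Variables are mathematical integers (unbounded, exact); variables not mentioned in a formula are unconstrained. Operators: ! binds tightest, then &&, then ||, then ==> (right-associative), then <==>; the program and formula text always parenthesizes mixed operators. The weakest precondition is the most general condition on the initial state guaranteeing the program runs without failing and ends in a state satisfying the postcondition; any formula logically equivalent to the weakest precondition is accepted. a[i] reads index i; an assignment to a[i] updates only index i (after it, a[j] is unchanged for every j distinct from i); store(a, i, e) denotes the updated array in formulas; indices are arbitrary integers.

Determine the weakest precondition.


Working backward. After the program, the postcondition !((!(z == 7)) <==> (!(2*c + 4 <= -6))) must hold; in canonical form it is !((!(z == 7)) <==> (!(2*c <= -10))).
Before c := 2*v - 2: !((!(z == 7)) <==> (!(4*v <= -6)))
Before skip: !((!(z == 7)) <==> (!(4*v <= -6)))
Then branch requires !((!(z == 7)) <==> (!(4*v <= -6))); else branch requires !((!(z == 7)) <==> (!(12*store(mem, z, v + 3*z)[c] <= 2))).
Before the if: ((3*z == -5 && 3*z >= mem[4] - 6) ==> (!((!(z == 7)) <==> (!(4*v <= -6))))) && ((!(3*z == -5 && 3*z >= mem[4] - 6)) ==> (!((!(z == 7)) <==> (!(12*store(mem, z, v + 3*z)[c] <= 2)))))
Answer: WP = ((3*z == -5 && 3*z >= mem[4] - 6) ==> (!((!(z == 7)) <==> (!(4*v <= -6))))) && ((!(3*z == -5 && 3*z >= mem[4] - 6)) ==> (!((!(z == 7)) <==> (!(12*store(mem, z, v + 3*z)[c] <= 2)))))


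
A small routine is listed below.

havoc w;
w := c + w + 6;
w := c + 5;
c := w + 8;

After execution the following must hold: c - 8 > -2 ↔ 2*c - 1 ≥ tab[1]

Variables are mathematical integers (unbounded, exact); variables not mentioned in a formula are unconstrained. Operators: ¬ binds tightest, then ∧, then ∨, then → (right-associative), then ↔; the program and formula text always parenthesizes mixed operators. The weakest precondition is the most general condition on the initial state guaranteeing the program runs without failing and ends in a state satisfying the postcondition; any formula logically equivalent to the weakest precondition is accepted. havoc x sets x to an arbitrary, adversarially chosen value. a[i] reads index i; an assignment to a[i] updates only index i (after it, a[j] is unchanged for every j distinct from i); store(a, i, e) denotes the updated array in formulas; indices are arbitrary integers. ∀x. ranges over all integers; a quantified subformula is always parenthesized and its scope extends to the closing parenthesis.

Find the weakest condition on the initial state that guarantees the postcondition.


Working backward. After the program, the postcondition c - 8 > -2 ↔ 2*c - 1 ≥ tab[1] must hold; in canonical form it is c > 6 ↔ 2*c ≥ tab[1] + 1.
Before c := w + 8: w > -2 ↔ 2*w ≥ tab[1] - 15
Before w := c + 5: c > -7 ↔ 2*c ≥ tab[1] - 25
Before w := c + w + 6: c > -7 ↔ 2*c ≥ tab[1] - 25
Before havoc w: c > -7 ↔ 2*c ≥ tab[1] - 25
Answer: WP = c > -7 ↔ 2*c ≥ tab[1] - 25


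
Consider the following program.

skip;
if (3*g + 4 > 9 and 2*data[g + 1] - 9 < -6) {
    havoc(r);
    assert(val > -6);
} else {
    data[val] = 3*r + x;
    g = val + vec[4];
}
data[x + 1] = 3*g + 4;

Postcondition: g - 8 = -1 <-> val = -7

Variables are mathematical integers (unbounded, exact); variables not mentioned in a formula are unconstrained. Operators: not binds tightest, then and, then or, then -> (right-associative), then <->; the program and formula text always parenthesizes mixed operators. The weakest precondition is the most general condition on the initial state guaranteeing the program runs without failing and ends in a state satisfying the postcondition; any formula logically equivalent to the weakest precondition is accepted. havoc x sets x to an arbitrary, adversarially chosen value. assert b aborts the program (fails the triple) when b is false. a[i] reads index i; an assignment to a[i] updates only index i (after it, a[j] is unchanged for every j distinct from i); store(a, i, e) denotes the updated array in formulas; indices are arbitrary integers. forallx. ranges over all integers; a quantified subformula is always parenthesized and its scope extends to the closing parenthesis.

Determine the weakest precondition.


Working backward. After the program, the postcondition g - 8 = -1 <-> val = -7 must hold; in canonical form it is g = 7 <-> val = -7.
Before data[x + 1] := 3*g + 4: g = 7 <-> val = -7
Then branch requires val > -6 and (g = 7 <-> val = -7); else branch requires vec[4] + val = 7 <-> val = -7.
Before the if: ((3*g > 5 and 2*data[g + 1] < 3) -> (val > -6 and (g = 7 <-> val = -7))) and ((not (3*g > 5 and 2*data[g + 1] < 3)) -> (vec[4] + val = 7 <-> val = -7))
Before skip: ((3*g > 5 and 2*data[g + 1] < 3) -> (val > -6 and (g = 7 <-> val = -7))) and ((not (3*g > 5 and 2*data[g + 1] < 3)) -> (vec[4] + val = 7 <-> val = -7))
Answer: WP = ((3*g > 5 and 2*data[g + 1] < 3) -> (val > -6 and (g = 7 <-> val = -7))) and ((not (3*g > 5 and 2*data[g + 1] < 3)) -> (vec[4] + val = 7 <-> val = -7))


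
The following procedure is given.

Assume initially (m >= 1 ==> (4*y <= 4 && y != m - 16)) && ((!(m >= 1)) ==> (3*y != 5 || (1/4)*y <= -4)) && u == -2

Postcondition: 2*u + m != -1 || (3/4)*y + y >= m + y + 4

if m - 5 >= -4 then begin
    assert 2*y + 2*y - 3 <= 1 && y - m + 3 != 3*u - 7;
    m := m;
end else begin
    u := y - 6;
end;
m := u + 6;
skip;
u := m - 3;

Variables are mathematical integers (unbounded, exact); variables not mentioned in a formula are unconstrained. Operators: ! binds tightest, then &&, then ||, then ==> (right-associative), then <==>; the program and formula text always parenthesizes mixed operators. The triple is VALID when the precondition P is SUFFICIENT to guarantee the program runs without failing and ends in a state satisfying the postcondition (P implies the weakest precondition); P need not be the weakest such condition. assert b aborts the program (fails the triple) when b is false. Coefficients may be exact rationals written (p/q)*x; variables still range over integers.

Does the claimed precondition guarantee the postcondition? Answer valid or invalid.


Working backward. After the program, the postcondition 2*u + m != -1 || (3/4)*y + y >= m + y + 4 must hold; in canonical form it is m + 2*u != -1 || (3/4)*y >= m + 4.
Before u := m - 3: 3*m != 5 || (3/4)*y >= m + 4
Before skip: 3*m != 5 || (3/4)*y >= m + 4
Before m := u + 6: 3*u != -13 || (3/4)*y >= u + 10
Then branch requires 4*y <= 4 && y != m + 3*u - 10 && (3*u != -13 || (3/4)*y >= u + 10); else branch requires 3*y != 5 || (1/4)*y <= -4.
Before the if: (m >= 1 ==> (4*y <= 4 && y != m + 3*u - 10 && (3*u != -13 || (3/4)*y >= u + 10))) && ((!(m >= 1)) ==> (3*y != 5 || (1/4)*y <= -4))
The weakest precondition is (m >= 1 ==> (4*y <= 4 && y != m + 3*u - 10 && (3*u != -13 || (3/4)*y >= u + 10))) && ((!(m >= 1)) ==> (3*y != 5 || (1/4)*y <= -4)).
Check whether (m >= 1 ==> (4*y <= 4 && y != m - 16)) && ((!(m >= 1)) ==> (3*y != 5 || (1/4)*y <= -4)) && u == -2 implies it.
Every state satisfying the precondition satisfies the weakest precondition: the implication holds.
Answer: valid


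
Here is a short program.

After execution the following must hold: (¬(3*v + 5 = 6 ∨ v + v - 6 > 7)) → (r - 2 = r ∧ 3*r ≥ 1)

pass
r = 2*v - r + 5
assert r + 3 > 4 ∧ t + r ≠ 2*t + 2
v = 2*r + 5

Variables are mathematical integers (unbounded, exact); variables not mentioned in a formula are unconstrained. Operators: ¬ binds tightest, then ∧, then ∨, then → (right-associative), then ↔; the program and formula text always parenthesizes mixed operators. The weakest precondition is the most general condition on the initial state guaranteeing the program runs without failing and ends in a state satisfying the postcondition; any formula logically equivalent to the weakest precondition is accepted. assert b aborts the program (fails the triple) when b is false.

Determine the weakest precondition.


Working backward. After the program, the postcondition (¬(3*v + 5 = 6 ∨ v + v - 6 > 7)) → (r - 2 = r ∧ 3*r ≥ 1) must hold; in canonical form it is 3*v = 1 ∨ 2*v > 13.
Before v := 2*r + 5: 6*r = -14 ∨ 4*r > 3
Before assert r + 3 > 4 ∧ t + r ≠ 2*t + 2: r > 1 ∧ r ≠ t + 2 ∧ (6*r = -14 ∨ 4*r > 3)
Before r := 2*v - r + 5: 2*v > r - 4 ∧ 2*v ≠ r + t - 3 ∧ (12*v = 6*r - 44 ∨ 8*v > 4*r - 17)
Before skip: 2*v > r - 4 ∧ 2*v ≠ r + t - 3 ∧ (12*v = 6*r - 44 ∨ 8*v > 4*r - 17)
Answer: WP = 2*v > r - 4 ∧ 2*v ≠ r + t - 3 ∧ (12*v = 6*r - 44 ∨ 8*v > 4*r - 17)


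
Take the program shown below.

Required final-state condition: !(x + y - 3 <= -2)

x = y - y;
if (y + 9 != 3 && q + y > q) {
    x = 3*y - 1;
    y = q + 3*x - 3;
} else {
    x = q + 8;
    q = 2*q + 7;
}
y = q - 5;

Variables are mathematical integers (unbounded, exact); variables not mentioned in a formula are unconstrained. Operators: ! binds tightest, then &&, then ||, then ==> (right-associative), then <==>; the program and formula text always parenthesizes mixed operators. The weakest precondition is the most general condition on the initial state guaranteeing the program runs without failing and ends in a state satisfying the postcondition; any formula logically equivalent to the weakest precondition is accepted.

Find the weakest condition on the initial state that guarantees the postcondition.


Working backward. After the program, the postcondition !(x + y - 3 <= -2) must hold; in canonical form it is !(x + y <= 1).
Before y := q - 5: !(q + x <= 6)
Then branch requires !(q + 3*y <= 7); else branch requires !(3*q <= -9).
Before the if: ((y != -6 && y > 0) ==> (!(q + 3*y <= 7))) && ((!(y != -6 && y > 0)) ==> (!(3*q <= -9)))
Before x := y - y: ((y != -6 && y > 0) ==> (!(q + 3*y <= 7))) && ((!(y != -6 && y > 0)) ==> (!(3*q <= -9)))
Answer: WP = ((y != -6 && y > 0) ==> (!(q + 3*y <= 7))) && ((!(y != -6 && y > 0)) ==> (!(3*q <= -9)))


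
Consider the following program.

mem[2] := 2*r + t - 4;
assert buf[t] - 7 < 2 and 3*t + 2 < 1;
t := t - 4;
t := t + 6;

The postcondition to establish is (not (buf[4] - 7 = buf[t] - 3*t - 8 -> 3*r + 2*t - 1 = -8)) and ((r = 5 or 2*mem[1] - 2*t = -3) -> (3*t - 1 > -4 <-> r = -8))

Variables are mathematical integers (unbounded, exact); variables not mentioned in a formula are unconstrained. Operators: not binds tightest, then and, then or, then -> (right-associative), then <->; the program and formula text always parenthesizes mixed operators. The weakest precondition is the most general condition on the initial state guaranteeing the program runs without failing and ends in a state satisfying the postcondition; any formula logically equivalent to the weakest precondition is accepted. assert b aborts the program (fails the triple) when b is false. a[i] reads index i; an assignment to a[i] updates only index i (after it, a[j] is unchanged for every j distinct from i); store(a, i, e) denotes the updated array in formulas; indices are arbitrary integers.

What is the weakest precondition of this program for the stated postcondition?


Working backward. After the program, the postcondition (not (buf[4] - 7 = buf[t] - 3*t - 8 -> 3*r + 2*t - 1 = -8)) and ((r = 5 or 2*mem[1] - 2*t = -3) -> (3*t - 1 > -4 <-> r = -8)) must hold; in canonical form it is (not (buf[4] + 3*t = buf[t] - 1 -> 3*r + 2*t = -7)) and ((r = 5 or 2*mem[1] = 2*t - 3) -> (3*t > -3 <-> r = -8)).
Before t := t + 6: (not (buf[4] + 3*t = buf[t + 6] - 19 -> 3*r + 2*t = -19)) and ((r = 5 or 2*mem[1] = 2*t + 9) -> (3*t > -21 <-> r = -8))
Before t := t - 4: (not (buf[4] + 3*t = buf[t + 2] - 7 -> 3*r + 2*t = -11)) and ((r = 5 or 2*mem[1] = 2*t + 1) -> (3*t > -9 <-> r = -8))
Before assert buf[t] - 7 < 2 and 3*t + 2 < 1: buf[t] < 9 and 3*t < -1 and (not (buf[4] + 3*t = buf[t + 2] - 7 -> 3*r + 2*t = -11)) and ((r = 5 or 2*mem[1] = 2*t + 1) -> (3*t > -9 <-> r = -8))
Before mem[2] := 2*r + t - 4: buf[t] < 9 and 3*t < -1 and (not (buf[4] + 3*t = buf[t + 2] - 7 -> 3*r + 2*t = -11)) and ((r = 5 or 2*mem[1] = 2*t + 1) -> (3*t > -9 <-> r = -8))
Answer: WP = buf[t] < 9 and 3*t < -1 and (not (buf[4] + 3*t = buf[t + 2] - 7 -> 3*r + 2*t = -11)) and ((r = 5 or 2*mem[1] = 2*t + 1) -> (3*t > -9 <-> r = -8))
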